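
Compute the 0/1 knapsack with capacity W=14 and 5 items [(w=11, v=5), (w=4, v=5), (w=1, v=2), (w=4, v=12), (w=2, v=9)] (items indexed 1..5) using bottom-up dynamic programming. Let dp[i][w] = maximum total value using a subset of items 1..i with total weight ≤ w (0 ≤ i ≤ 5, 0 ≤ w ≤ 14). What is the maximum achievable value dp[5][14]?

28

i\w   0   1   2   3   4   5   6   7   8   9  10  11  12  13  14
  0   0   0   0   0   0   0   0   0   0   0   0   0   0   0   0
  1   0   0   0   0   0   0   0   0   0   0   0   5   5   5   5
  2   0   0   0   0   5   5   5   5   5   5   5   5   5   5   5
  3   0   2   2   2   5   7   7   7   7   7   7   7   7   7   7
  4   0   2   2   2  12  14  14  14  17  19  19  19  19  19  19
  5   0   2   9  11  12  14  21  23  23  23  26  28  28  28  28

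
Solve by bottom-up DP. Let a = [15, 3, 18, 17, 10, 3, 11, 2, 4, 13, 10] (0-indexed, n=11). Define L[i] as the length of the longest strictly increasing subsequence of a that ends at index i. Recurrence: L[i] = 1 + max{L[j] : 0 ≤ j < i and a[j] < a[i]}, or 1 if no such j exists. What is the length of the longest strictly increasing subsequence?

4

   i    0    1    2    3    4    5    6    7    8    9   10
a[i]   15    3   18   17   10    3   11    2    4   13   10
L[i]    1    1    2    2    2    1    3    1    2    4    3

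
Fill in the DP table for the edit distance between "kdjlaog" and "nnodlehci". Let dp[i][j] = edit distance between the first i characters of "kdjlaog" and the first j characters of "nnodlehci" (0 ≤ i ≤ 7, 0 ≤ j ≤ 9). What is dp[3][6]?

5

   ''  n  n  o  d  l  e  h  c  i
''  0  1  2  3  4  5  6  7  8  9
 k  1  1  2  3  4  5  6  7  8  9
 d  2  2  2  3  3  4  5  6  7  8
 j  3  3  3  3  4  4  5  6  7  8
 l  4  4  4  4  4  4  5  6  7  8
 a  5  5  5  5  5  5  5  6  7  8
 o  6  6  6  5  6  6  6  6  7  8
 g  7  7  7  6  6  7  7  7  7  8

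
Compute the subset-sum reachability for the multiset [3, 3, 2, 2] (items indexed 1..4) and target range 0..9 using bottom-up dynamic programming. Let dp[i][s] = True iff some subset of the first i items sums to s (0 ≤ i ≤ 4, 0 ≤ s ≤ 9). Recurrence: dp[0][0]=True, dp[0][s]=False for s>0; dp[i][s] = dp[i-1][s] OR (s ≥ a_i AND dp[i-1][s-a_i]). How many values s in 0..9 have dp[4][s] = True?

i\s   0   1   2   3   4   5   6   7   8   9
  0   T   F   F   F   F   F   F   F   F   F
  1   T   F   F   T   F   F   F   F   F   F
  2   T   F   F   T   F   F   T   F   F   F
  3   T   F   T   T   F   T   T   F   T   F
  4   T   F   T   T   T   T   T   T   T   F

8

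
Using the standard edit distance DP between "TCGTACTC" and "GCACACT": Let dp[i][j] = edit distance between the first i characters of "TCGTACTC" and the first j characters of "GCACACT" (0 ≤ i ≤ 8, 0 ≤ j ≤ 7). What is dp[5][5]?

   ''  G  C  A  C  A  C  T
''  0  1  2  3  4  5  6  7
 T  1  1  2  3  4  5  6  6
 C  2  2  1  2  3  4  5  6
 G  3  2  2  2  3  4  5  6
 T  4  3  3  3  3  4  5  5
 A  5  4  4  3  4  3  4  5
 C  6  5  4  4  3  4  3  4
 T  7  6  5  5  4  4  4  3
 C  8  7  6  6  5  5  4  4

3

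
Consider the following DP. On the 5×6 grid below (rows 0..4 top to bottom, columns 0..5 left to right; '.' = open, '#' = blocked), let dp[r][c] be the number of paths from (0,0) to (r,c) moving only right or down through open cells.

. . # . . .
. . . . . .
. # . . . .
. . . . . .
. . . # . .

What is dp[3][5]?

r\c   0   1   2   3   4   5
  0   1   1   0   0   0   0
  1   1   2   2   2   2   2
  2   1   0   2   4   6   8
  3   1   1   3   7  13  21
  4   1   2   5   0  13  34

21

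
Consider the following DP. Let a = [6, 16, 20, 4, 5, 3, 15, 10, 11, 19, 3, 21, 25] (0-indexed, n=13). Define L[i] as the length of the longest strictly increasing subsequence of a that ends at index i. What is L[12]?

7

   i    0    1    2    3    4    5    6    7    8    9   10   11   12
a[i]    6   16   20    4    5    3   15   10   11   19    3   21   25
L[i]    1    2    3    1    2    1    3    3    4    5    1    6    7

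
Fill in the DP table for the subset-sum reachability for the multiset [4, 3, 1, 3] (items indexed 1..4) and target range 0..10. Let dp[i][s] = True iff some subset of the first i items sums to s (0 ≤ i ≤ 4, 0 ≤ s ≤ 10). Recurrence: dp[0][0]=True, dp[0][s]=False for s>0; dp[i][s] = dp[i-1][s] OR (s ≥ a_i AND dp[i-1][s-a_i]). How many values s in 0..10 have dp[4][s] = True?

9

i\s   0   1   2   3   4   5   6   7   8   9  10
  0   T   F   F   F   F   F   F   F   F   F   F
  1   T   F   F   F   T   F   F   F   F   F   F
  2   T   F   F   T   T   F   F   T   F   F   F
  3   T   T   F   T   T   T   F   T   T   F   F
  4   T   T   F   T   T   T   T   T   T   F   T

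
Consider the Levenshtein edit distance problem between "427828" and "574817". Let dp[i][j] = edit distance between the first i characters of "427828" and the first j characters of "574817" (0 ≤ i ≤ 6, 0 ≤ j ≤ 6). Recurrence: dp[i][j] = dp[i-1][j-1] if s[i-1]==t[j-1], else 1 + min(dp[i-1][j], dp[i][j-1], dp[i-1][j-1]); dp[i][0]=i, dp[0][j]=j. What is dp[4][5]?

4

   ''  5  7  4  8  1  7
''  0  1  2  3  4  5  6
 4  1  1  2  2  3  4  5
 2  2  2  2  3  3  4  5
 7  3  3  2  3  4  4  4
 8  4  4  3  3  3  4  5
 2  5  5  4  4  4  4  5
 8  6  6  5  5  4  5  5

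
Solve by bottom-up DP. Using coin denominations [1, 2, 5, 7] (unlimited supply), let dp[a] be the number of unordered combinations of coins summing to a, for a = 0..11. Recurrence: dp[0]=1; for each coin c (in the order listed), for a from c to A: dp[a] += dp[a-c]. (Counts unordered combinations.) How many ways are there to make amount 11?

14

after  coin     0     1     2     3     4     5     6     7     8     9    10    11
          1     1     1     1     1     1     1     1     1     1     1     1     1
          2     1     1     2     2     3     3     4     4     5     5     6     6
          5     1     1     2     2     3     4     5     6     7     8    10    11
          7     1     1     2     2     3     4     5     7     8    10    12    14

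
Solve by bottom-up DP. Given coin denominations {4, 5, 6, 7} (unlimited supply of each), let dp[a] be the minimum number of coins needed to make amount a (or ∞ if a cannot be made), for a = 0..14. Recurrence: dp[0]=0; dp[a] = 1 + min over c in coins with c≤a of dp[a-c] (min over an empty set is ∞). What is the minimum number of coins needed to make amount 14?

2

 a  0  1  2  3  4  5  6  7  8  9 10 11 12 13 14
dp  0  -  -  -  1  1  1  1  2  2  2  2  2  2  2
(- denotes ∞ / unreachable)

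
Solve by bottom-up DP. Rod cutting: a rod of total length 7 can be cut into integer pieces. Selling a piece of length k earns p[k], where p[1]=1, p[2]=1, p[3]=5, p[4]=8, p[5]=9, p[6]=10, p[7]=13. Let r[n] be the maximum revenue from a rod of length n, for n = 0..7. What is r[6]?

10

   n    0    1    2    3    4    5    6    7
r[n]    0    1    2    5    8    9   10   13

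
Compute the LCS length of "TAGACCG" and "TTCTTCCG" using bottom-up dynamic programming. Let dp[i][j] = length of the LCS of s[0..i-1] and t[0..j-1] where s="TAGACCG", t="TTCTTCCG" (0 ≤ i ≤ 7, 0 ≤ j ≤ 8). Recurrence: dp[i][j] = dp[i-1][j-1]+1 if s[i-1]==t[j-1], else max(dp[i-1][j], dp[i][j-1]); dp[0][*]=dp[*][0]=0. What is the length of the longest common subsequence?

   ''  T  T  C  T  T  C  C  G
''  0  0  0  0  0  0  0  0  0
 T  0  1  1  1  1  1  1  1  1
 A  0  1  1  1  1  1  1  1  1
 G  0  1  1  1  1  1  1  1  2
 A  0  1  1  1  1  1  1  1  2
 C  0  1  1  2  2  2  2  2  2
 C  0  1  1  2  2  2  3  3  3
 G  0  1  1  2  2  2  3  3  4

4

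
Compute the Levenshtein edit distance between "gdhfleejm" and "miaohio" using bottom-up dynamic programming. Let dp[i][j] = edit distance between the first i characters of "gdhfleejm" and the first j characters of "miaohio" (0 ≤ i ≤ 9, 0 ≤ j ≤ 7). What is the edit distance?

9

   ''  m  i  a  o  h  i  o
''  0  1  2  3  4  5  6  7
 g  1  1  2  3  4  5  6  7
 d  2  2  2  3  4  5  6  7
 h  3  3  3  3  4  4  5  6
 f  4  4  4  4  4  5  5  6
 l  5  5  5  5  5  5  6  6
 e  6  6  6  6  6  6  6  7
 e  7  7  7  7  7  7  7  7
 j  8  8  8  8  8  8  8  8
 m  9  8  9  9  9  9  9  9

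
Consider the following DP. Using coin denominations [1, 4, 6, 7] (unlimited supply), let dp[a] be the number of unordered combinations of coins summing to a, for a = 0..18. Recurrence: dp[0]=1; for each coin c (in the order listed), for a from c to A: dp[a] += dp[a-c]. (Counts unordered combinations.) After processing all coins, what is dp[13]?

10

after  coin     0     1     2     3     4     5     6     7     8     9    10    11    12    13    14    15    16    17    18
          1     1     1     1     1     1     1     1     1     1     1     1     1     1     1     1     1     1     1     1
          4     1     1     1     1     2     2     2     2     3     3     3     3     4     4     4     4     5     5     5
          6     1     1     1     1     2     2     3     3     4     4     5     5     7     7     8     8    10    10    12
          7     1     1     1     1     2     2     3     4     5     5     6     7     9    10    12    13    15    16    19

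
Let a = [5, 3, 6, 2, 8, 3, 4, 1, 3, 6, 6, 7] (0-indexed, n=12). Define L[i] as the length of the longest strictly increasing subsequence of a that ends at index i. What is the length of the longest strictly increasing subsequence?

5

   i    0    1    2    3    4    5    6    7    8    9   10   11
a[i]    5    3    6    2    8    3    4    1    3    6    6    7
L[i]    1    1    2    1    3    2    3    1    2    4    4    5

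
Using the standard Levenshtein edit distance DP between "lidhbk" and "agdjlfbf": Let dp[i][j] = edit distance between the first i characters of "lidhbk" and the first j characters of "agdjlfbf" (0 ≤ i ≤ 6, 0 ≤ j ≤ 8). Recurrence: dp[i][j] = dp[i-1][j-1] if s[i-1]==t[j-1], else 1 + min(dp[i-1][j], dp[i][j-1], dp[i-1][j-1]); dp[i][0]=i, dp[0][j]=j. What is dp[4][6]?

   ''  a  g  d  j  l  f  b  f
''  0  1  2  3  4  5  6  7  8
 l  1  1  2  3  4  4  5  6  7
 i  2  2  2  3  4  5  5  6  7
 d  3  3  3  2  3  4  5  6  7
 h  4  4  4  3  3  4  5  6  7
 b  5  5  5  4  4  4  5  5  6
 k  6  6  6  5  5  5  5  6  6

5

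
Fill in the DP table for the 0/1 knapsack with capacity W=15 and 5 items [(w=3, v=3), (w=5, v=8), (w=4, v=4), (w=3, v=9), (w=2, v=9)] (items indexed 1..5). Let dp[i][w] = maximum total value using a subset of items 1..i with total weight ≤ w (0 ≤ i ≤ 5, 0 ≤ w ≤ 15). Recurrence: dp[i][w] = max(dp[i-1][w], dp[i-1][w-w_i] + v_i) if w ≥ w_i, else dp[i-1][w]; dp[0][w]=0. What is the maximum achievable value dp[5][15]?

30

i\w   0   1   2   3   4   5   6   7   8   9  10  11  12  13  14  15
  0   0   0   0   0   0   0   0   0   0   0   0   0   0   0   0   0
  1   0   0   0   3   3   3   3   3   3   3   3   3   3   3   3   3
  2   0   0   0   3   3   8   8   8  11  11  11  11  11  11  11  11
  3   0   0   0   3   4   8   8   8  11  12  12  12  15  15  15  15
  4   0   0   0   9   9   9  12  13  17  17  17  20  21  21  21  24
  5   0   0   9   9   9  18  18  18  21  22  26  26  26  29  30  30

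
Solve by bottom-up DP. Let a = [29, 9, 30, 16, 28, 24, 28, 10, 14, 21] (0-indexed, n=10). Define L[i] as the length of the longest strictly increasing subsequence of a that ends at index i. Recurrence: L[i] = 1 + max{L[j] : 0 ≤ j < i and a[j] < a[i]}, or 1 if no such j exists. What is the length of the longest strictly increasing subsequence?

   i    0    1    2    3    4    5    6    7    8    9
a[i]   29    9   30   16   28   24   28   10   14   21
L[i]    1    1    2    2    3    3    4    2    3    4

4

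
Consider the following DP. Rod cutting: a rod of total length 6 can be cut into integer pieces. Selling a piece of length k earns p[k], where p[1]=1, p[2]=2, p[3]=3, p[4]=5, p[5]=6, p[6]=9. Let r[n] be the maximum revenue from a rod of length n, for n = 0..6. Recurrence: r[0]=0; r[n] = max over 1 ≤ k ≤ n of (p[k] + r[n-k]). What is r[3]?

   n    0    1    2    3    4    5    6
r[n]    0    1    2    3    5    6    9

3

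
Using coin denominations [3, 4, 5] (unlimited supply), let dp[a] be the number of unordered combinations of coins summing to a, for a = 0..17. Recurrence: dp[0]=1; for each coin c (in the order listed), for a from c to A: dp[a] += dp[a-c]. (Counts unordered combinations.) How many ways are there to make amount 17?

4

after  coin     0     1     2     3     4     5     6     7     8     9    10    11    12    13    14    15    16    17
          3     1     0     0     1     0     0     1     0     0     1     0     0     1     0     0     1     0     0
          4     1     0     0     1     1     0     1     1     1     1     1     1     2     1     1     2     2     1
          5     1     0     0     1     1     1     1     1     2     2     2     2     3     3     3     4     4     4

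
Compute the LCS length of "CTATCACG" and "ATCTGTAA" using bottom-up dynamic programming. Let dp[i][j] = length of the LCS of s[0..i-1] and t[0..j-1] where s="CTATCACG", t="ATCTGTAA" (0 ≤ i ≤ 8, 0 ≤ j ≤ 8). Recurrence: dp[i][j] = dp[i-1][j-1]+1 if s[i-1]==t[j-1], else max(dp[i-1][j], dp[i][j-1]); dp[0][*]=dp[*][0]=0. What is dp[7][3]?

3

   ''  A  T  C  T  G  T  A  A
''  0  0  0  0  0  0  0  0  0
 C  0  0  0  1  1  1  1  1  1
 T  0  0  1  1  2  2  2  2  2
 A  0  1  1  1  2  2  2  3  3
 T  0  1  2  2  2  2  3  3  3
 C  0  1  2  3  3  3  3  3  3
 A  0  1  2  3  3  3  3  4  4
 C  0  1  2  3  3  3  3  4  4
 G  0  1  2  3  3  4  4  4  4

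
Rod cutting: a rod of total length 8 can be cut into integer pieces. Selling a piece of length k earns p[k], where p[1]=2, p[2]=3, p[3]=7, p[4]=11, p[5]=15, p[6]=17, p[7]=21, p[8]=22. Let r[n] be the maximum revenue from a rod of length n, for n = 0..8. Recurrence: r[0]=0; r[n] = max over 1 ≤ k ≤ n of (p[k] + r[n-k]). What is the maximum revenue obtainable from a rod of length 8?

23

   n    0    1    2    3    4    5    6    7    8
r[n]    0    2    4    7   11   15   17   21   23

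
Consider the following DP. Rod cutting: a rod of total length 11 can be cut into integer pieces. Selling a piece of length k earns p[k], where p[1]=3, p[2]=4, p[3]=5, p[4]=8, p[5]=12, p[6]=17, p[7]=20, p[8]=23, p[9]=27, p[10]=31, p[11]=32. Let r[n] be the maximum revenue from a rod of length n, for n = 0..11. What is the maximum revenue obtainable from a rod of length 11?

   n    0    1    2    3    4    5    6    7    8    9   10   11
r[n]    0    3    6    9   12   15   18   21   24   27   31   34

34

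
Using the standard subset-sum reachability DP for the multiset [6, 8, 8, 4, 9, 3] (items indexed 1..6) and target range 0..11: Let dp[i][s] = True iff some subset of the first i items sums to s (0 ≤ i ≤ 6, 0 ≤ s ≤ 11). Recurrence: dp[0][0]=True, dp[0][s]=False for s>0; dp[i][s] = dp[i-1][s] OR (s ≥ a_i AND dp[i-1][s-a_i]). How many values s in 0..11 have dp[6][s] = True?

9

i\s   0   1   2   3   4   5   6   7   8   9  10  11
  0   T   F   F   F   F   F   F   F   F   F   F   F
  1   T   F   F   F   F   F   T   F   F   F   F   F
  2   T   F   F   F   F   F   T   F   T   F   F   F
  3   T   F   F   F   F   F   T   F   T   F   F   F
  4   T   F   F   F   T   F   T   F   T   F   T   F
  5   T   F   F   F   T   F   T   F   T   T   T   F
  6   T   F   F   T   T   F   T   T   T   T   T   T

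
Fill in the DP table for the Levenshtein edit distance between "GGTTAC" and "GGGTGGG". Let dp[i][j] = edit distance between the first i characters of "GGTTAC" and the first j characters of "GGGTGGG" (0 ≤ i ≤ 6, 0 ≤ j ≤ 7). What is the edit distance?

4

   ''  G  G  G  T  G  G  G
''  0  1  2  3  4  5  6  7
 G  1  0  1  2  3  4  5  6
 G  2  1  0  1  2  3  4  5
 T  3  2  1  1  1  2  3  4
 T  4  3  2  2  1  2  3  4
 A  5  4  3  3  2  2  3  4
 C  6  5  4  4  3  3  3  4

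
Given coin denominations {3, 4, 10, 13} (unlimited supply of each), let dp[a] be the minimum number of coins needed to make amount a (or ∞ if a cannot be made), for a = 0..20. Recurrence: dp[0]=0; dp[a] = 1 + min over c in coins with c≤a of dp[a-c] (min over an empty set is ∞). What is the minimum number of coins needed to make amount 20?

2

 a  0  1  2  3  4  5  6  7  8  9 10 11 12 13 14 15 16 17 18 19 20
dp  0  -  -  1  1  -  2  2  2  3  1  3  3  1  2  4  2  2  3  3  2
(- denotes ∞ / unreachable)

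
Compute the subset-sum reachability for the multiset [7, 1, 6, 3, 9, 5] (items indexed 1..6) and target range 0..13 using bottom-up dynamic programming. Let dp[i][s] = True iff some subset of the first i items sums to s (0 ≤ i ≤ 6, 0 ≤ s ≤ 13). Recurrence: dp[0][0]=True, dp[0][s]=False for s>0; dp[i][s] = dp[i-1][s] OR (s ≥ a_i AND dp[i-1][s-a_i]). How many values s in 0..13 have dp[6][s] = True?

13

i\s   0   1   2   3   4   5   6   7   8   9  10  11  12  13
  0   T   F   F   F   F   F   F   F   F   F   F   F   F   F
  1   T   F   F   F   F   F   F   T   F   F   F   F   F   F
  2   T   T   F   F   F   F   F   T   T   F   F   F   F   F
  3   T   T   F   F   F   F   T   T   T   F   F   F   F   T
  4   T   T   F   T   T   F   T   T   T   T   T   T   F   T
  5   T   T   F   T   T   F   T   T   T   T   T   T   T   T
  6   T   T   F   T   T   T   T   T   T   T   T   T   T   T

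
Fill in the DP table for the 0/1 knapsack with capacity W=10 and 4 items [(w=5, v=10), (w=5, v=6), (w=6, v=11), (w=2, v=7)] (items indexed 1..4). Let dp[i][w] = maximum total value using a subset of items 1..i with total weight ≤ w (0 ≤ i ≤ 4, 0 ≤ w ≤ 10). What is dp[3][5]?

10

i\w   0   1   2   3   4   5   6   7   8   9  10
  0   0   0   0   0   0   0   0   0   0   0   0
  1   0   0   0   0   0  10  10  10  10  10  10
  2   0   0   0   0   0  10  10  10  10  10  16
  3   0   0   0   0   0  10  11  11  11  11  16
  4   0   0   7   7   7  10  11  17  18  18  18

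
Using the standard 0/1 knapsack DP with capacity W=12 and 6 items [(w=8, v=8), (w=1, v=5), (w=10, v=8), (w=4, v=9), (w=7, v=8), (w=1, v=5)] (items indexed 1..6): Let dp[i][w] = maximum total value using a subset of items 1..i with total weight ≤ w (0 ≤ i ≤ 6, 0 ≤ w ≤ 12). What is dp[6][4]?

i\w   0   1   2   3   4   5   6   7   8   9  10  11  12
  0   0   0   0   0   0   0   0   0   0   0   0   0   0
  1   0   0   0   0   0   0   0   0   8   8   8   8   8
  2   0   5   5   5   5   5   5   5   8  13  13  13  13
  3   0   5   5   5   5   5   5   5   8  13  13  13  13
  4   0   5   5   5   9  14  14  14  14  14  14  14  17
  5   0   5   5   5   9  14  14  14  14  14  14  17  22
  6   0   5  10  10  10  14  19  19  19  19  19  19  22

10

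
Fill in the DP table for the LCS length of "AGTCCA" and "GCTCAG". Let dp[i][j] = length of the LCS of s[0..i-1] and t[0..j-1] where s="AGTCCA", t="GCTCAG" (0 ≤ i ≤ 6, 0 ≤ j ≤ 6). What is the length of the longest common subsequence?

4

   ''  G  C  T  C  A  G
''  0  0  0  0  0  0  0
 A  0  0  0  0  0  1  1
 G  0  1  1  1  1  1  2
 T  0  1  1  2  2  2  2
 C  0  1  2  2  3  3  3
 C  0  1  2  2  3  3  3
 A  0  1  2  2  3  4  4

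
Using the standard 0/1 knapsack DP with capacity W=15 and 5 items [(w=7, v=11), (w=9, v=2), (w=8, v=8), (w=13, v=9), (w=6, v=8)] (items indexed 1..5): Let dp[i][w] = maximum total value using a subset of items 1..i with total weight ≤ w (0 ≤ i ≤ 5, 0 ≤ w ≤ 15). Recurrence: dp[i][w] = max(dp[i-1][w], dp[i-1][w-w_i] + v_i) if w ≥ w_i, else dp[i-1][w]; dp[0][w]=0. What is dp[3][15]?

i\w   0   1   2   3   4   5   6   7   8   9  10  11  12  13  14  15
  0   0   0   0   0   0   0   0   0   0   0   0   0   0   0   0   0
  1   0   0   0   0   0   0   0  11  11  11  11  11  11  11  11  11
  2   0   0   0   0   0   0   0  11  11  11  11  11  11  11  11  11
  3   0   0   0   0   0   0   0  11  11  11  11  11  11  11  11  19
  4   0   0   0   0   0   0   0  11  11  11  11  11  11  11  11  19
  5   0   0   0   0   0   0   8  11  11  11  11  11  11  19  19  19

19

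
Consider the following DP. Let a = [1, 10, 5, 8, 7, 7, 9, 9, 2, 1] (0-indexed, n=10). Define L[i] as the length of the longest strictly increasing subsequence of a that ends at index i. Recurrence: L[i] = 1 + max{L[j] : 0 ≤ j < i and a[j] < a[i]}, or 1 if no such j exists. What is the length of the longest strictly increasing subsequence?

4

   i    0    1    2    3    4    5    6    7    8    9
a[i]    1   10    5    8    7    7    9    9    2    1
L[i]    1    2    2    3    3    3    4    4    2    1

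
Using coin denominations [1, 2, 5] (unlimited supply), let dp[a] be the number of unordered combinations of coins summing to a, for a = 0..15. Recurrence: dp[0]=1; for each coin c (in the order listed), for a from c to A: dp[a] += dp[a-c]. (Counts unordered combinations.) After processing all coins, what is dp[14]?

16

after  coin     0     1     2     3     4     5     6     7     8     9    10    11    12    13    14    15
          1     1     1     1     1     1     1     1     1     1     1     1     1     1     1     1     1
          2     1     1     2     2     3     3     4     4     5     5     6     6     7     7     8     8
          5     1     1     2     2     3     4     5     6     7     8    10    11    13    14    16    18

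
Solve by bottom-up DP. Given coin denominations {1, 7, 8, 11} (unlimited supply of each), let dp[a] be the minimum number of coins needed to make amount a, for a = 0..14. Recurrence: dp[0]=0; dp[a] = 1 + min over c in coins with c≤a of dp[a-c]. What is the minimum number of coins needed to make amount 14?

 a  0  1  2  3  4  5  6  7  8  9 10 11 12 13 14
dp  0  1  2  3  4  5  6  1  1  2  3  1  2  3  2

2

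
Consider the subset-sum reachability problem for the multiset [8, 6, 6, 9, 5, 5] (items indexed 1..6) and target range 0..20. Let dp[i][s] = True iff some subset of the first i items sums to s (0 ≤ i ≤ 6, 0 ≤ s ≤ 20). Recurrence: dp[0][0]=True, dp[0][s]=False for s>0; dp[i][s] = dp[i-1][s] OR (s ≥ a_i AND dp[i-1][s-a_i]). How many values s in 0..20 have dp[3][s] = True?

6

i\s   0   1   2   3   4   5   6   7   8   9  10  11  12  13  14  15  16  17  18  19  20
  0   T   F   F   F   F   F   F   F   F   F   F   F   F   F   F   F   F   F   F   F   F
  1   T   F   F   F   F   F   F   F   T   F   F   F   F   F   F   F   F   F   F   F   F
  2   T   F   F   F   F   F   T   F   T   F   F   F   F   F   T   F   F   F   F   F   F
  3   T   F   F   F   F   F   T   F   T   F   F   F   T   F   T   F   F   F   F   F   T
  4   T   F   F   F   F   F   T   F   T   T   F   F   T   F   T   T   F   T   F   F   T
  5   T   F   F   F   F   T   T   F   T   T   F   T   T   T   T   T   F   T   F   T   T
  6   T   F   F   F   F   T   T   F   T   T   T   T   T   T   T   T   T   T   T   T   T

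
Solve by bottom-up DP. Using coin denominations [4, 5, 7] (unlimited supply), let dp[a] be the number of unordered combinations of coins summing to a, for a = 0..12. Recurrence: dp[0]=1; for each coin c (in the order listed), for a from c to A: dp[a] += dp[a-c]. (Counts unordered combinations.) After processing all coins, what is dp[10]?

after  coin     0     1     2     3     4     5     6     7     8     9    10    11    12
          4     1     0     0     0     1     0     0     0     1     0     0     0     1
          5     1     0     0     0     1     1     0     0     1     1     1     0     1
          7     1     0     0     0     1     1     0     1     1     1     1     1     2

1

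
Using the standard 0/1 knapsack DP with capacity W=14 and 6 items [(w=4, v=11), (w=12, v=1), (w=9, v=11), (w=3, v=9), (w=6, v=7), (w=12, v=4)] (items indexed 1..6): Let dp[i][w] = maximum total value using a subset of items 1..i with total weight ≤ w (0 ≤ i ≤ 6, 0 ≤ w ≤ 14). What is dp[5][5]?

11

i\w   0   1   2   3   4   5   6   7   8   9  10  11  12  13  14
  0   0   0   0   0   0   0   0   0   0   0   0   0   0   0   0
  1   0   0   0   0  11  11  11  11  11  11  11  11  11  11  11
  2   0   0   0   0  11  11  11  11  11  11  11  11  11  11  11
  3   0   0   0   0  11  11  11  11  11  11  11  11  11  22  22
  4   0   0   0   9  11  11  11  20  20  20  20  20  20  22  22
  5   0   0   0   9  11  11  11  20  20  20  20  20  20  27  27
  6   0   0   0   9  11  11  11  20  20  20  20  20  20  27  27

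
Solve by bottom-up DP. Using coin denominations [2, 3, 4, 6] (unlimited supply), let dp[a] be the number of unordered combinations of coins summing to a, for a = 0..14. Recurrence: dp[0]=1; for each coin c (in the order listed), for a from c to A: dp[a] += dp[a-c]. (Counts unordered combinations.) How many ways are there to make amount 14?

after  coin     0     1     2     3     4     5     6     7     8     9    10    11    12    13    14
          2     1     0     1     0     1     0     1     0     1     0     1     0     1     0     1
          3     1     0     1     1     1     1     2     1     2     2     2     2     3     2     3
          4     1     0     1     1     2     1     3     2     4     3     5     4     7     5     8
          6     1     0     1     1     2     1     4     2     5     4     7     5    11     7    13

13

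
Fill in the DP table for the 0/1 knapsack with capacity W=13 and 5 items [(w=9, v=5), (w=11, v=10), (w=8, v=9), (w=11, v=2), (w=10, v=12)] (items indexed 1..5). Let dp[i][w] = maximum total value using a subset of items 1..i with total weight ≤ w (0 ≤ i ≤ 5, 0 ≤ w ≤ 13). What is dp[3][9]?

i\w   0   1   2   3   4   5   6   7   8   9  10  11  12  13
  0   0   0   0   0   0   0   0   0   0   0   0   0   0   0
  1   0   0   0   0   0   0   0   0   0   5   5   5   5   5
  2   0   0   0   0   0   0   0   0   0   5   5  10  10  10
  3   0   0   0   0   0   0   0   0   9   9   9  10  10  10
  4   0   0   0   0   0   0   0   0   9   9   9  10  10  10
  5   0   0   0   0   0   0   0   0   9   9  12  12  12  12

9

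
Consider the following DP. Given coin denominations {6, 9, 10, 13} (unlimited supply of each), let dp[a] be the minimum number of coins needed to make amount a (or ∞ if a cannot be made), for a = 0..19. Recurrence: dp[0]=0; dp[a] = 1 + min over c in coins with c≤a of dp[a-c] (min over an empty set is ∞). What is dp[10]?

1

 a  0  1  2  3  4  5  6  7  8  9 10 11 12 13 14 15 16 17 18 19
dp  0  -  -  -  -  -  1  -  -  1  1  -  2  1  -  2  2  -  2  2
(- denotes ∞ / unreachable)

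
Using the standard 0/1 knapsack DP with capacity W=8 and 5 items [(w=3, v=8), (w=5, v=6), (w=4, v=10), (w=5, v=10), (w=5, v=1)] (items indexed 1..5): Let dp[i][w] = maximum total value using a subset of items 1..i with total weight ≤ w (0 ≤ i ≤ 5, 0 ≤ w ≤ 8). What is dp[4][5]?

i\w   0   1   2   3   4   5   6   7   8
  0   0   0   0   0   0   0   0   0   0
  1   0   0   0   8   8   8   8   8   8
  2   0   0   0   8   8   8   8   8  14
  3   0   0   0   8  10  10  10  18  18
  4   0   0   0   8  10  10  10  18  18
  5   0   0   0   8  10  10  10  18  18

10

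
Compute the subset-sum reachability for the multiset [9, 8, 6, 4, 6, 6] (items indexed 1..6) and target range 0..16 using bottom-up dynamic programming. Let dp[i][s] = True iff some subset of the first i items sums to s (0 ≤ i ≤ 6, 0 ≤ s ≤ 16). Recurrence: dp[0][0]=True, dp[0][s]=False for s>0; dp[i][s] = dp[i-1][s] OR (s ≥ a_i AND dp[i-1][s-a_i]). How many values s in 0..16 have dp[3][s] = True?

i\s   0   1   2   3   4   5   6   7   8   9  10  11  12  13  14  15  16
  0   T   F   F   F   F   F   F   F   F   F   F   F   F   F   F   F   F
  1   T   F   F   F   F   F   F   F   F   T   F   F   F   F   F   F   F
  2   T   F   F   F   F   F   F   F   T   T   F   F   F   F   F   F   F
  3   T   F   F   F   F   F   T   F   T   T   F   F   F   F   T   T   F
  4   T   F   F   F   T   F   T   F   T   T   T   F   T   T   T   T   F
  5   T   F   F   F   T   F   T   F   T   T   T   F   T   T   T   T   T
  6   T   F   F   F   T   F   T   F   T   T   T   F   T   T   T   T   T

6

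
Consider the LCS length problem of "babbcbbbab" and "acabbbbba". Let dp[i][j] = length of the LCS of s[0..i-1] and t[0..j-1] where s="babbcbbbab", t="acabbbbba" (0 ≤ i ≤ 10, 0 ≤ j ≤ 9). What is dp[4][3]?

1

   ''  a  c  a  b  b  b  b  b  a
''  0  0  0  0  0  0  0  0  0  0
 b  0  0  0  0  1  1  1  1  1  1
 a  0  1  1  1  1  1  1  1  1  2
 b  0  1  1  1  2  2  2  2  2  2
 b  0  1  1  1  2  3  3  3  3  3
 c  0  1  2  2  2  3  3  3  3  3
 b  0  1  2  2  3  3  4  4  4  4
 b  0  1  2  2  3  4  4  5  5  5
 b  0  1  2  2  3  4  5  5  6  6
 a  0  1  2  3  3  4  5  5  6  7
 b  0  1  2  3  4  4  5  6  6  7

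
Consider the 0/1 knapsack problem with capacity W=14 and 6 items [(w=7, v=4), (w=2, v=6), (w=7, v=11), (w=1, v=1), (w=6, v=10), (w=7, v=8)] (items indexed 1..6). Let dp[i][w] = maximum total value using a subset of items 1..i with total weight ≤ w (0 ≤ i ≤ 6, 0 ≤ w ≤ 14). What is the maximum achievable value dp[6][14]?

22

i\w   0   1   2   3   4   5   6   7   8   9  10  11  12  13  14
  0   0   0   0   0   0   0   0   0   0   0   0   0   0   0   0
  1   0   0   0   0   0   0   0   4   4   4   4   4   4   4   4
  2   0   0   6   6   6   6   6   6   6  10  10  10  10  10  10
  3   0   0   6   6   6   6   6  11  11  17  17  17  17  17  17
  4   0   1   6   7   7   7   7  11  12  17  18  18  18  18  18
  5   0   1   6   7   7   7  10  11  16  17  18  18  18  21  22
  6   0   1   6   7   7   7  10  11  16  17  18  18  18  21  22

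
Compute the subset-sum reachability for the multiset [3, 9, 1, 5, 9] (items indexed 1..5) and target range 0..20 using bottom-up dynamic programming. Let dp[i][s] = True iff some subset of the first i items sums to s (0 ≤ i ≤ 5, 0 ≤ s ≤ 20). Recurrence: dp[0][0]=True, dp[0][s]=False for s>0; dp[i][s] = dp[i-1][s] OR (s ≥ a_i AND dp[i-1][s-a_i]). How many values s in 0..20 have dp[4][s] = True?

i\s   0   1   2   3   4   5   6   7   8   9  10  11  12  13  14  15  16  17  18  19  20
  0   T   F   F   F   F   F   F   F   F   F   F   F   F   F   F   F   F   F   F   F   F
  1   T   F   F   T   F   F   F   F   F   F   F   F   F   F   F   F   F   F   F   F   F
  2   T   F   F   T   F   F   F   F   F   T   F   F   T   F   F   F   F   F   F   F   F
  3   T   T   F   T   T   F   F   F   F   T   T   F   T   T   F   F   F   F   F   F   F
  4   T   T   F   T   T   T   T   F   T   T   T   F   T   T   T   T   F   T   T   F   F
  5   T   T   F   T   T   T   T   F   T   T   T   F   T   T   T   T   F   T   T   T   F

15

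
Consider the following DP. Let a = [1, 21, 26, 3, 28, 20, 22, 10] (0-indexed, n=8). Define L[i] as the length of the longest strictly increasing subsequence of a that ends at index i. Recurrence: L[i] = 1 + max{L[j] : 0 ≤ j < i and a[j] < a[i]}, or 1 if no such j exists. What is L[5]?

   i    0    1    2    3    4    5    6    7
a[i]    1   21   26    3   28   20   22   10
L[i]    1    2    3    2    4    3    4    3

3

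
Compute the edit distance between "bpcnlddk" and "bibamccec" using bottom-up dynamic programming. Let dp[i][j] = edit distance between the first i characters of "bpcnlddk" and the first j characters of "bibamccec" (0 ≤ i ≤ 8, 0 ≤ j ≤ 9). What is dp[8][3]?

7

   ''  b  i  b  a  m  c  c  e  c
''  0  1  2  3  4  5  6  7  8  9
 b  1  0  1  2  3  4  5  6  7  8
 p  2  1  1  2  3  4  5  6  7  8
 c  3  2  2  2  3  4  4  5  6  7
 n  4  3  3  3  3  4  5  5  6  7
 l  5  4  4  4  4  4  5  6  6  7
 d  6  5  5  5  5  5  5  6  7  7
 d  7  6  6  6  6  6  6  6  7  8
 k  8  7  7  7  7  7  7  7  7  8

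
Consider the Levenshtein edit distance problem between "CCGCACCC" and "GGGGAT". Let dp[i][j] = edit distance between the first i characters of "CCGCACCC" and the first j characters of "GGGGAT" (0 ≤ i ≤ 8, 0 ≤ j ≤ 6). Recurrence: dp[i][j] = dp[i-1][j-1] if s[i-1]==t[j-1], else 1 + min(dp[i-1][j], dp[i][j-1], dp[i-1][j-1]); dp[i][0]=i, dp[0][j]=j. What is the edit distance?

   ''  G  G  G  G  A  T
''  0  1  2  3  4  5  6
 C  1  1  2  3  4  5  6
 C  2  2  2  3  4  5  6
 G  3  2  2  2  3  4  5
 C  4  3  3  3  3  4  5
 A  5  4  4  4  4  3  4
 C  6  5  5  5  5  4  4
 C  7  6  6  6  6  5  5
 C  8  7  7  7  7  6  6

6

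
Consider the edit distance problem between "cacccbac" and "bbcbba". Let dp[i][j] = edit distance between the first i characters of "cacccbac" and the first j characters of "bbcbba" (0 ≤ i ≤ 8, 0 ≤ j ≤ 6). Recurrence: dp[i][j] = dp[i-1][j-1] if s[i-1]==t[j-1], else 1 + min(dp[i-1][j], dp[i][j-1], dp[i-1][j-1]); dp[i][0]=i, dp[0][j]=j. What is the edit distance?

5

   ''  b  b  c  b  b  a
''  0  1  2  3  4  5  6
 c  1  1  2  2  3  4  5
 a  2  2  2  3  3  4  4
 c  3  3  3  2  3  4  5
 c  4  4  4  3  3  4  5
 c  5  5  5  4  4  4  5
 b  6  5  5  5  4  4  5
 a  7  6  6  6  5  5  4
 c  8  7  7  6  6  6  5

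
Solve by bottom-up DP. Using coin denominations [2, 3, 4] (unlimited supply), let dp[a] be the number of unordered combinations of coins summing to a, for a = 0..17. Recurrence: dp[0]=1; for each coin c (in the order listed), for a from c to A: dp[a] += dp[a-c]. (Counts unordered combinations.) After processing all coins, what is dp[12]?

7

after  coin     0     1     2     3     4     5     6     7     8     9    10    11    12    13    14    15    16    17
          2     1     0     1     0     1     0     1     0     1     0     1     0     1     0     1     0     1     0
          3     1     0     1     1     1     1     2     1     2     2     2     2     3     2     3     3     3     3
          4     1     0     1     1     2     1     3     2     4     3     5     4     7     5     8     7    10     8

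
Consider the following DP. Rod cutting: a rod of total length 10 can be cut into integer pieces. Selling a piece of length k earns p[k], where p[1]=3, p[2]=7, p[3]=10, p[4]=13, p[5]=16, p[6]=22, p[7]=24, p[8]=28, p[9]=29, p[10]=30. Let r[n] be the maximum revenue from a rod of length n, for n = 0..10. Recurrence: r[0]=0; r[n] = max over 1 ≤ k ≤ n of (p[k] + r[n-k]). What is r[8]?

29

   n    0    1    2    3    4    5    6    7    8    9   10
r[n]    0    3    7   10   14   17   22   25   29   32   36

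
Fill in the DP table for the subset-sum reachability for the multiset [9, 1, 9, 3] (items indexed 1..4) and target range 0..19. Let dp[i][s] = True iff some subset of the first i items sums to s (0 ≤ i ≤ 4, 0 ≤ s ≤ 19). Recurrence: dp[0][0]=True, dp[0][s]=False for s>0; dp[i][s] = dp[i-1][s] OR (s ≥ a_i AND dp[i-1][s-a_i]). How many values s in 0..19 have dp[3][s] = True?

6

i\s   0   1   2   3   4   5   6   7   8   9  10  11  12  13  14  15  16  17  18  19
  0   T   F   F   F   F   F   F   F   F   F   F   F   F   F   F   F   F   F   F   F
  1   T   F   F   F   F   F   F   F   F   T   F   F   F   F   F   F   F   F   F   F
  2   T   T   F   F   F   F   F   F   F   T   T   F   F   F   F   F   F   F   F   F
  3   T   T   F   F   F   F   F   F   F   T   T   F   F   F   F   F   F   F   T   T
  4   T   T   F   T   T   F   F   F   F   T   T   F   T   T   F   F   F   F   T   T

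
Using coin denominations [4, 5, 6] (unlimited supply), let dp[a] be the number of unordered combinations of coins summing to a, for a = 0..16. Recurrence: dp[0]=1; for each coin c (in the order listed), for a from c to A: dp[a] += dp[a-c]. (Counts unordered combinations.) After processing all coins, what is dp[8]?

1

after  coin     0     1     2     3     4     5     6     7     8     9    10    11    12    13    14    15    16
          4     1     0     0     0     1     0     0     0     1     0     0     0     1     0     0     0     1
          5     1     0     0     0     1     1     0     0     1     1     1     0     1     1     1     1     1
          6     1     0     0     0     1     1     1     0     1     1     2     1     2     1     2     2     3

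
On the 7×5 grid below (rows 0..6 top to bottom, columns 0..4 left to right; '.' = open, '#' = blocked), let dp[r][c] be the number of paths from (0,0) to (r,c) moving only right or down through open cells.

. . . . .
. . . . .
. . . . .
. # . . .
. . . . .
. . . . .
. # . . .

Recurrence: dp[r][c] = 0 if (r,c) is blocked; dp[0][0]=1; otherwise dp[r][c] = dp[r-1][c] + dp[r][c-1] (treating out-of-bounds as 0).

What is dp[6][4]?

r\c   0   1   2   3   4
  0   1   1   1   1   1
  1   1   2   3   4   5
  2   1   3   6  10  15
  3   1   0   6  16  31
  4   1   1   7  23  54
  5   1   2   9  32  86
  6   1   0   9  41 127

127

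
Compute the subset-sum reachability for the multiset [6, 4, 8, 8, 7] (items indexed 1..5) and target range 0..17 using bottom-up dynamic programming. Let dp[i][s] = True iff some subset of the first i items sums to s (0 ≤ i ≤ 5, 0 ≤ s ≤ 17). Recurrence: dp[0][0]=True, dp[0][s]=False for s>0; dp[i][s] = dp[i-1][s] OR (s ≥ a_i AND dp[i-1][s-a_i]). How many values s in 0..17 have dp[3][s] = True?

i\s   0   1   2   3   4   5   6   7   8   9  10  11  12  13  14  15  16  17
  0   T   F   F   F   F   F   F   F   F   F   F   F   F   F   F   F   F   F
  1   T   F   F   F   F   F   T   F   F   F   F   F   F   F   F   F   F   F
  2   T   F   F   F   T   F   T   F   F   F   T   F   F   F   F   F   F   F
  3   T   F   F   F   T   F   T   F   T   F   T   F   T   F   T   F   F   F
  4   T   F   F   F   T   F   T   F   T   F   T   F   T   F   T   F   T   F
  5   T   F   F   F   T   F   T   T   T   F   T   T   T   T   T   T   T   T

7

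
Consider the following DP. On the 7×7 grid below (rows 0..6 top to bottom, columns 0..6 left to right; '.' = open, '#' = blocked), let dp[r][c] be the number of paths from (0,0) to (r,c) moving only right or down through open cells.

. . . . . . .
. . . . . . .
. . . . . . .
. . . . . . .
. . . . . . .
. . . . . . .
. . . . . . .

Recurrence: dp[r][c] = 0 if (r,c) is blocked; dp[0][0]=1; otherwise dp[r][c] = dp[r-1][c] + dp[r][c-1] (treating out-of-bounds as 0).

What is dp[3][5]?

r\c   0   1   2   3   4   5   6
  0   1   1   1   1   1   1   1
  1   1   2   3   4   5   6   7
  2   1   3   6  10  15  21  28
  3   1   4  10  20  35  56  84
  4   1   5  15  35  70 126 210
  5   1   6  21  56 126 252 462
  6   1   7  28  84 210 462 924

56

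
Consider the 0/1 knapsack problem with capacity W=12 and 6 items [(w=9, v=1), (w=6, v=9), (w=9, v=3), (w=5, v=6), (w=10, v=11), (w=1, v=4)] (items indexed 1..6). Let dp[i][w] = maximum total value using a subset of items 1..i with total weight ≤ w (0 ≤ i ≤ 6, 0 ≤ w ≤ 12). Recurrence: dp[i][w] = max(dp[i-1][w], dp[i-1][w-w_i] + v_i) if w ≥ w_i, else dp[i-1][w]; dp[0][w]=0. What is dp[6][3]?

4

i\w   0   1   2   3   4   5   6   7   8   9  10  11  12
  0   0   0   0   0   0   0   0   0   0   0   0   0   0
  1   0   0   0   0   0   0   0   0   0   1   1   1   1
  2   0   0   0   0   0   0   9   9   9   9   9   9   9
  3   0   0   0   0   0   0   9   9   9   9   9   9   9
  4   0   0   0   0   0   6   9   9   9   9   9  15  15
  5   0   0   0   0   0   6   9   9   9   9  11  15  15
  6   0   4   4   4   4   6  10  13  13  13  13  15  19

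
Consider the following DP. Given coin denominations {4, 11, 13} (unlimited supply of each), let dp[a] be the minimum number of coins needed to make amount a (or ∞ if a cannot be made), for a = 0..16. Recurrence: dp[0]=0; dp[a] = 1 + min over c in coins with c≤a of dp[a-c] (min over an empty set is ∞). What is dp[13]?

 a  0  1  2  3  4  5  6  7  8  9 10 11 12 13 14 15 16
dp  0  -  -  -  1  -  -  -  2  -  -  1  3  1  -  2  4
(- denotes ∞ / unreachable)

1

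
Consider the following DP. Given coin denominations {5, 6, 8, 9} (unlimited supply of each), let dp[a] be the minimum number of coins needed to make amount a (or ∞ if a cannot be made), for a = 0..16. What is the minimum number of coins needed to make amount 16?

2

 a  0  1  2  3  4  5  6  7  8  9 10 11 12 13 14 15 16
dp  0  -  -  -  -  1  1  -  1  1  2  2  2  2  2  2  2
(- denotes ∞ / unreachable)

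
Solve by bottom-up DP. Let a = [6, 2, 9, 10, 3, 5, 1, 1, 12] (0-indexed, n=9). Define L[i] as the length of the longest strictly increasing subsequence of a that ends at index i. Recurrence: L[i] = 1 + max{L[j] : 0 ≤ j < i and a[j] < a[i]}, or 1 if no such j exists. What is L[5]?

3

   i    0    1    2    3    4    5    6    7    8
a[i]    6    2    9   10    3    5    1    1   12
L[i]    1    1    2    3    2    3    1    1    4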